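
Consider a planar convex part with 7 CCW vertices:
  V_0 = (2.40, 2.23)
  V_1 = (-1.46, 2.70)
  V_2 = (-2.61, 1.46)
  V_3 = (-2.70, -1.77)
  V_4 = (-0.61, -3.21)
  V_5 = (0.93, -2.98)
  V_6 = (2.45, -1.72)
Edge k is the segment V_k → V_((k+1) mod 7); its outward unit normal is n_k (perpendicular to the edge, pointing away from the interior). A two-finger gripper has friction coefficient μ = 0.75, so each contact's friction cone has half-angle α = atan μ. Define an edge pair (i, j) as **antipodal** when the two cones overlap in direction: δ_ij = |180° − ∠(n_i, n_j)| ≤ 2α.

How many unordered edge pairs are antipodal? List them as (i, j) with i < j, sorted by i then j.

count = 9; pairs: (0,3), (0,4), (0,5), (1,4), (1,5), (1,6), (2,5), (2,6), (3,6)

α = atan 0.75 = 36.87°;  2α = 73.74°
n_0 = (+0.1209, +0.9927)
n_1 = (-0.7332, +0.6800)
n_2 = (-0.9996, +0.0279)
n_3 = (-0.5674, -0.8235)
n_4 = (+0.1477, -0.9890)
n_5 = (+0.6382, -0.7699)
n_6 = (+0.9999, +0.0127)
  (0,1): δ = 125.90°  ·
  (0,2): δ = 84.65°  ·
  (0,3): δ = 27.62°  ✓
  (0,4): δ = 15.44°  ✓
  (0,5): δ = 46.60°  ✓
  (0,6): δ = 97.67°  ·
  (1,2): δ = 138.75°  ·
  (1,3): δ = 81.72°  ·
  (1,4): δ = 38.66°  ✓
  (1,5): δ = 7.50°  ✓
  (1,6): δ = 43.57°  ✓
  (2,3): δ = 122.97°  ·
  (2,4): δ = 79.91°  ·
  (2,5): δ = 48.75°  ✓
  (2,6): δ = 2.32°  ✓
  (3,4): δ = 136.94°  ·
  (3,5): δ = 105.78°  ·
  (3,6): δ = 54.71°  ✓
  (4,5): δ = 148.84°  ·
  (4,6): δ = 97.77°  ·
  (5,6): δ = 128.93°  ·
antipodal pairs: 9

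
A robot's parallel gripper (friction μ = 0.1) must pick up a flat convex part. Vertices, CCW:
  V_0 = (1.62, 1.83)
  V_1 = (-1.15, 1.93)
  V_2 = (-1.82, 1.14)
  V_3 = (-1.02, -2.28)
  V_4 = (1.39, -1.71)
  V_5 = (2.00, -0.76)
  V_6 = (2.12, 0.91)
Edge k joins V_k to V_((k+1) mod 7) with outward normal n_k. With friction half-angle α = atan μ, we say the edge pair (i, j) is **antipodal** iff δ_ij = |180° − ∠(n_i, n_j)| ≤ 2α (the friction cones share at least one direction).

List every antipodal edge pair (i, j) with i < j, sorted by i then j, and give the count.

α = atan 0.1 = 5.71°;  2α = 11.42°
n_0 = (+0.0361, +0.9993)
n_1 = (-0.7627, +0.6468)
n_2 = (-0.9737, -0.2278)
n_3 = (+0.2302, -0.9732)
n_4 = (+0.8415, -0.5403)
n_5 = (+0.9974, -0.0717)
n_6 = (+0.8786, +0.4775)
  (0,1): δ = 128.23°  ·
  (0,2): δ = 74.77°  ·
  (0,3): δ = 15.37°  ·
  (0,4): δ = 59.36°  ·
  (0,5): δ = 87.96°  ·
  (0,6): δ = 120.59°  ·
  (1,2): δ = 126.53°  ·
  (1,3): δ = 36.39°  ·
  (1,4): δ = 7.60°  ✓
  (1,5): δ = 36.19°  ·
  (1,6): δ = 68.82°  ·
  (2,3): δ = 89.86°  ·
  (2,4): δ = 45.87°  ·
  (2,5): δ = 17.28°  ·
  (2,6): δ = 15.36°  ·
  (3,4): δ = 136.01°  ·
  (3,5): δ = 107.42°  ·
  (3,6): δ = 74.78°  ·
  (4,5): δ = 151.41°  ·
  (4,6): δ = 118.77°  ·
  (5,6): δ = 147.37°  ·
antipodal pairs: 1

count = 1; pairs: (1,4)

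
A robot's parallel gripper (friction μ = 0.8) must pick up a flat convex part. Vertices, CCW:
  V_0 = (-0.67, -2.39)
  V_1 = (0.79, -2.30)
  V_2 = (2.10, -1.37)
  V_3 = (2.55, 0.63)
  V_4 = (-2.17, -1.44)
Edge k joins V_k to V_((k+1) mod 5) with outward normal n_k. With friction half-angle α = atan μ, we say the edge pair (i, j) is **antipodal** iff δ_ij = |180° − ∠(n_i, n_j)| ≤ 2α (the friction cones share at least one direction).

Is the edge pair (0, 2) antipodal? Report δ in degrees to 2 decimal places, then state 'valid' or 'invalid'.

δ = 106.21°, invalid

α = atan 0.8 = 38.66°;  2α = 77.32°
edge 0: e_0 = (+1.46, +0.09);  n_0 = (+0.0615, -0.9981)
edge 2: e_2 = (+0.45, +2.00);  n_2 = (+0.9756, -0.2195)
∠(n_0, n_2) = 73.79°
δ = |180° − 73.79°| = 106.21°
106.21° > 2α = 77.32°  →  invalid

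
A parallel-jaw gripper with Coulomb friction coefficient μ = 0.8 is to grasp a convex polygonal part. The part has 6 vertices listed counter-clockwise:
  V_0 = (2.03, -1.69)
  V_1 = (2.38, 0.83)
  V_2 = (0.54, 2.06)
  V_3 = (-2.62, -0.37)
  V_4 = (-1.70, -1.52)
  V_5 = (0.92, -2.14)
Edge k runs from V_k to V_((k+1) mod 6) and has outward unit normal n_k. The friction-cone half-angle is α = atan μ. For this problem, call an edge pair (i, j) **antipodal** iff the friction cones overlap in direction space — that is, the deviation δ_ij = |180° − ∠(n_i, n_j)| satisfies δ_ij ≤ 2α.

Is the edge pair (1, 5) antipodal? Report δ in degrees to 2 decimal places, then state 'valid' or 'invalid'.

α = atan 0.8 = 38.66°;  2α = 77.32°
edge 1: e_1 = (-1.84, +1.23);  n_1 = (+0.5557, +0.8314)
edge 5: e_5 = (+1.11, +0.45);  n_5 = (+0.3757, -0.9267)
∠(n_1, n_5) = 124.17°
δ = |180° − 124.17°| = 55.83°
55.83° ≤ 2α = 77.32°  →  valid

δ = 55.83°, valid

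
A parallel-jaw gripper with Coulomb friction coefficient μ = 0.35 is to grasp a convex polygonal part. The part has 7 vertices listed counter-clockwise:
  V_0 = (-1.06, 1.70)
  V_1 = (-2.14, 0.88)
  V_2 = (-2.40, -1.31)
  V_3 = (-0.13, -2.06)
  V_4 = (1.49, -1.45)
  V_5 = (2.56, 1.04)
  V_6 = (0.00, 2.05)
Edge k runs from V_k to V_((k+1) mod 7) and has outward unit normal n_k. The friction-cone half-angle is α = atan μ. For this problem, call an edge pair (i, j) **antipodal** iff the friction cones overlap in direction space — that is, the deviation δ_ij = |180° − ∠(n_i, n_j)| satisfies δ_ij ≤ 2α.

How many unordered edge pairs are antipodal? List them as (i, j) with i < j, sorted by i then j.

count = 6; pairs: (0,3), (0,4), (1,4), (2,5), (2,6), (3,6)

α = atan 0.35 = 19.29°;  2α = 38.58°
n_0 = (-0.6047, +0.7964)
n_1 = (-0.9930, +0.1179)
n_2 = (-0.3137, -0.9495)
n_3 = (+0.3524, -0.9359)
n_4 = (+0.9188, -0.3948)
n_5 = (+0.3670, +0.9302)
n_6 = (-0.3135, +0.9496)
  (0,1): δ = 133.98°  ·
  (0,2): δ = 55.49°  ·
  (0,3): δ = 16.57°  ✓
  (0,4): δ = 29.54°  ✓
  (0,5): δ = 121.26°  ·
  (0,6): δ = 161.06°  ·
  (1,2): δ = 101.51°  ·
  (1,3): δ = 62.60°  ·
  (1,4): δ = 16.48°  ✓
  (1,5): δ = 75.24°  ·
  (1,6): δ = 115.04°  ·
  (2,3): δ = 141.08°  ·
  (2,4): δ = 94.97°  ·
  (2,5): δ = 3.25°  ✓
  (2,6): δ = 36.56°  ✓
  (3,4): δ = 133.89°  ·
  (3,5): δ = 42.16°  ·
  (3,6): δ = 2.36°  ✓
  (4,5): δ = 88.28°  ·
  (4,6): δ = 48.47°  ·
  (5,6): δ = 140.20°  ·
antipodal pairs: 6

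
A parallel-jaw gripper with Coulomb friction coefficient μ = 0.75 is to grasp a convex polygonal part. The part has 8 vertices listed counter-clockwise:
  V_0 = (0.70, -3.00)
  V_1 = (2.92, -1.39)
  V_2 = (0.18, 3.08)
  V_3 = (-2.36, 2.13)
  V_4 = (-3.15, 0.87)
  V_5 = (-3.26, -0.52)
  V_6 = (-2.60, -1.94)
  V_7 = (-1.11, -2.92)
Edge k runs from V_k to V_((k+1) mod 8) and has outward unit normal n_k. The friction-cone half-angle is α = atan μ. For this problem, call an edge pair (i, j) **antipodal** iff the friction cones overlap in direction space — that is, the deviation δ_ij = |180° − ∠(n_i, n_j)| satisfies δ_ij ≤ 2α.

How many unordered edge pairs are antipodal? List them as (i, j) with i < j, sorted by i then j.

count = 11; pairs: (0,2), (0,3), (0,4), (1,3), (1,4), (1,5), (1,6), (1,7), (2,6), (2,7), (3,7)

α = atan 0.75 = 36.87°;  2α = 73.74°
n_0 = (+0.5871, -0.8095)
n_1 = (+0.8526, +0.5226)
n_2 = (-0.3503, +0.9366)
n_3 = (-0.8472, +0.5312)
n_4 = (-0.9969, +0.0789)
n_5 = (-0.9068, -0.4215)
n_6 = (-0.5495, -0.8355)
n_7 = (-0.0442, -0.9990)
  (0,1): δ = 94.44°  ·
  (0,2): δ = 15.44°  ✓
  (0,3): δ = 21.96°  ✓
  (0,4): δ = 49.52°  ✓
  (0,5): δ = 78.98°  ·
  (0,6): δ = 110.72°  ·
  (0,7): δ = 141.52°  ·
  (1,2): δ = 101.00°  ·
  (1,3): δ = 63.59°  ✓
  (1,4): δ = 36.03°  ✓
  (1,5): δ = 6.58°  ✓
  (1,6): δ = 25.16°  ✓
  (1,7): δ = 55.96°  ✓
  (2,3): δ = 142.59°  ·
  (2,4): δ = 115.03°  ·
  (2,5): δ = 85.58°  ·
  (2,6): δ = 53.84°  ✓
  (2,7): δ = 23.04°  ✓
  (3,4): δ = 152.44°  ·
  (3,5): δ = 122.98°  ·
  (3,6): δ = 91.25°  ·
  (3,7): δ = 60.44°  ✓
  (4,5): δ = 150.55°  ·
  (4,6): δ = 118.81°  ·
  (4,7): δ = 88.01°  ·
  (5,6): δ = 148.26°  ·
  (5,7): δ = 117.46°  ·
  (6,7): δ = 149.20°  ·
antipodal pairs: 11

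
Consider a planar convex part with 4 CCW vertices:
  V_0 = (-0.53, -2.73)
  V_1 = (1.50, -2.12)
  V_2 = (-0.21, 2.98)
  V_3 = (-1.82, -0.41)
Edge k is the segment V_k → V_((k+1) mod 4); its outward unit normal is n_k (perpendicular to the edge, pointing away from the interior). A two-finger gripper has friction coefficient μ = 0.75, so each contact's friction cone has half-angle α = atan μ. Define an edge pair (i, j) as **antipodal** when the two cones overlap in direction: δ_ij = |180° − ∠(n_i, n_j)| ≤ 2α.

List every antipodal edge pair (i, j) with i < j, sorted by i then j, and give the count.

count = 3; pairs: (0,2), (1,2), (1,3)

α = atan 0.75 = 36.87°;  2α = 73.74°
n_0 = (+0.2878, -0.9577)
n_1 = (+0.9481, +0.3179)
n_2 = (-0.9033, +0.4290)
n_3 = (-0.8740, -0.4860)
  (0,1): δ = 88.19°  ·
  (0,2): δ = 47.87°  ✓
  (0,3): δ = 102.35°  ·
  (1,2): δ = 43.94°  ✓
  (1,3): δ = 10.54°  ✓
  (2,3): δ = 125.52°  ·
antipodal pairs: 3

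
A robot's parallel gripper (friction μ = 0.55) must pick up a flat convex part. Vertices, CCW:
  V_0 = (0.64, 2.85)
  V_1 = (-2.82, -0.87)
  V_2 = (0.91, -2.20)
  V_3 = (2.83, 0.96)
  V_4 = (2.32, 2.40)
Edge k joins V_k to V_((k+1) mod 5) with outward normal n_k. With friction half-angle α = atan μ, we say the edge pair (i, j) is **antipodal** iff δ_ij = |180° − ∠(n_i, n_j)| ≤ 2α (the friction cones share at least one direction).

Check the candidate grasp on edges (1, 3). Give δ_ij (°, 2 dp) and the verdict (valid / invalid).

α = atan 0.55 = 28.81°;  2α = 57.62°
edge 1: e_1 = (+3.73, -1.33);  n_1 = (-0.3359, -0.9419)
edge 3: e_3 = (-0.51, +1.44);  n_3 = (+0.9426, +0.3338)
∠(n_1, n_3) = 129.13°
δ = |180° − 129.13°| = 50.87°
50.87° ≤ 2α = 57.62°  →  valid

δ = 50.87°, valid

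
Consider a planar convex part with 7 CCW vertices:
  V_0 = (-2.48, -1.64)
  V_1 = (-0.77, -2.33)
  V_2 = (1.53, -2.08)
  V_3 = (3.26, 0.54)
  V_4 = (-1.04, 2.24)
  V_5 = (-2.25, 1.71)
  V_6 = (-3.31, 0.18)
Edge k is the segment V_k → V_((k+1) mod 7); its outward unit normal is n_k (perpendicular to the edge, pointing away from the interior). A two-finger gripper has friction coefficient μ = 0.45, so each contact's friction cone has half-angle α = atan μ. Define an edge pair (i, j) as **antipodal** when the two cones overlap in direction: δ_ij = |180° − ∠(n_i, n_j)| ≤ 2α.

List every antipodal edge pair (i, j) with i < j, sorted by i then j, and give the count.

count = 7; pairs: (0,3), (0,4), (1,3), (1,4), (2,4), (2,5), (3,6)

α = atan 0.45 = 24.23°;  2α = 48.46°
n_0 = (-0.3742, -0.9274)
n_1 = (+0.1081, -0.9941)
n_2 = (+0.8345, -0.5510)
n_3 = (+0.3677, +0.9300)
n_4 = (-0.4012, +0.9160)
n_5 = (-0.8220, +0.5695)
n_6 = (-0.9099, -0.4149)
  (0,1): δ = 151.82°  ·
  (0,2): δ = 101.46°  ·
  (0,3): δ = 0.40°  ✓
  (0,4): δ = 45.63°  ✓
  (0,5): δ = 77.26°  ·
  (0,6): δ = 136.49°  ·
  (1,2): δ = 129.64°  ·
  (1,3): δ = 27.77°  ✓
  (1,4): δ = 17.45°  ✓
  (1,5): δ = 49.08°  ·
  (1,6): δ = 108.31°  ·
  (2,3): δ = 78.13°  ·
  (2,4): δ = 32.91°  ✓
  (2,5): δ = 1.28°  ✓
  (2,6): δ = 57.95°  ·
  (3,4): δ = 134.77°  ·
  (3,5): δ = 103.14°  ·
  (3,6): δ = 43.91°  ✓
  (4,5): δ = 148.37°  ·
  (4,6): δ = 89.14°  ·
  (5,6): δ = 120.77°  ·
antipodal pairs: 7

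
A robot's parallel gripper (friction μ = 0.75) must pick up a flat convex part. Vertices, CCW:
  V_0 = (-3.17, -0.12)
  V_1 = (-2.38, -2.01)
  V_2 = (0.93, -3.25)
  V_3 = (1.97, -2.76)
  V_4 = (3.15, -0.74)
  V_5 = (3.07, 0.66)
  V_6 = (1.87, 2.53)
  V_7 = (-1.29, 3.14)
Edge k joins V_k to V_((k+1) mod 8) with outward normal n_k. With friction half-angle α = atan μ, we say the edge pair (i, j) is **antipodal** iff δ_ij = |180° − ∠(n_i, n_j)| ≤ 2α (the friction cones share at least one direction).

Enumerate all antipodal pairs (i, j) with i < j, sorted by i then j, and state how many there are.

count = 13; pairs: (0,3), (0,4), (0,5), (0,6), (1,4), (1,5), (1,6), (2,6), (2,7), (3,6), (3,7), (4,7), (5,7)

α = atan 0.75 = 36.87°;  2α = 73.74°
n_0 = (-0.9226, -0.3857)
n_1 = (-0.3508, -0.9364)
n_2 = (+0.4262, -0.9046)
n_3 = (+0.8635, -0.5044)
n_4 = (+0.9984, +0.0570)
n_5 = (+0.8416, +0.5401)
n_6 = (+0.1895, +0.9819)
n_7 = (-0.8663, +0.4996)
  (0,1): δ = 133.22°  ·
  (0,2): δ = 87.46°  ·
  (0,3): δ = 52.98°  ✓
  (0,4): δ = 19.41°  ✓
  (0,5): δ = 10.00°  ✓
  (0,6): δ = 56.39°  ✓
  (0,7): δ = 127.34°  ·
  (1,2): δ = 134.24°  ·
  (1,3): δ = 99.75°  ·
  (1,4): δ = 66.19°  ✓
  (1,5): δ = 36.77°  ✓
  (1,6): δ = 9.61°  ✓
  (1,7): δ = 80.57°  ·
  (2,3): δ = 145.52°  ·
  (2,4): δ = 111.96°  ·
  (2,5): δ = 82.54°  ·
  (2,6): δ = 36.15°  ✓
  (2,7): δ = 34.80°  ✓
  (3,4): δ = 146.44°  ·
  (3,5): δ = 117.02°  ·
  (3,6): δ = 70.63°  ✓
  (3,7): δ = 0.32°  ✓
  (4,5): δ = 150.58°  ·
  (4,6): δ = 104.20°  ·
  (4,7): δ = 33.24°  ✓
  (5,6): δ = 133.61°  ·
  (5,7): δ = 62.66°  ✓
  (6,7): δ = 109.05°  ·
antipodal pairs: 13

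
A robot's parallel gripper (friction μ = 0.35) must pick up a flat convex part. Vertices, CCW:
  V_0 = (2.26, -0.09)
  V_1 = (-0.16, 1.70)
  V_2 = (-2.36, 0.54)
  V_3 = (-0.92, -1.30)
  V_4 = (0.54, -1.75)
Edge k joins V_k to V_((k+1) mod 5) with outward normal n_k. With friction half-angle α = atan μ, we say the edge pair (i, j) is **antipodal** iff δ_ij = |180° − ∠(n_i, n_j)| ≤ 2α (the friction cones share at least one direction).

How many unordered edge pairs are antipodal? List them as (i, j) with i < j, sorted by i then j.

count = 3; pairs: (0,2), (0,3), (1,4)

α = atan 0.35 = 19.29°;  2α = 38.58°
n_0 = (+0.5947, +0.8040)
n_1 = (-0.4664, +0.8846)
n_2 = (-0.7875, -0.6163)
n_3 = (-0.2945, -0.9556)
n_4 = (+0.6944, -0.7195)
  (0,1): δ = 115.71°  ·
  (0,2): δ = 15.46°  ✓
  (0,3): δ = 19.36°  ✓
  (0,4): δ = 80.47°  ·
  (1,2): δ = 79.75°  ·
  (1,3): δ = 44.93°  ·
  (1,4): δ = 16.18°  ✓
  (2,3): δ = 145.18°  ·
  (2,4): δ = 84.06°  ·
  (3,4): δ = 118.89°  ·
antipodal pairs: 3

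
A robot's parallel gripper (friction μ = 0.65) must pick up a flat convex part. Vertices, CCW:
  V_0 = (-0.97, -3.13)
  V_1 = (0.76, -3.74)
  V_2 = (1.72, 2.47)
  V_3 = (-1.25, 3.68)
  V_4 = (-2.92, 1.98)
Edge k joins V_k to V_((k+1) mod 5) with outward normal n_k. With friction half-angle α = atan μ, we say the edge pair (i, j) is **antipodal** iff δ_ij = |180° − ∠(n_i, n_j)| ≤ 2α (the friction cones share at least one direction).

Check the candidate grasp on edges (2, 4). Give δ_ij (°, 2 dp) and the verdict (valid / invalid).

α = atan 0.65 = 33.02°;  2α = 66.05°
edge 2: e_2 = (-2.97, +1.21);  n_2 = (+0.3773, +0.9261)
edge 4: e_4 = (+1.95, -5.11);  n_4 = (-0.9343, -0.3565)
∠(n_2, n_4) = 133.05°
δ = |180° − 133.05°| = 46.95°
46.95° ≤ 2α = 66.05°  →  valid

δ = 46.95°, valid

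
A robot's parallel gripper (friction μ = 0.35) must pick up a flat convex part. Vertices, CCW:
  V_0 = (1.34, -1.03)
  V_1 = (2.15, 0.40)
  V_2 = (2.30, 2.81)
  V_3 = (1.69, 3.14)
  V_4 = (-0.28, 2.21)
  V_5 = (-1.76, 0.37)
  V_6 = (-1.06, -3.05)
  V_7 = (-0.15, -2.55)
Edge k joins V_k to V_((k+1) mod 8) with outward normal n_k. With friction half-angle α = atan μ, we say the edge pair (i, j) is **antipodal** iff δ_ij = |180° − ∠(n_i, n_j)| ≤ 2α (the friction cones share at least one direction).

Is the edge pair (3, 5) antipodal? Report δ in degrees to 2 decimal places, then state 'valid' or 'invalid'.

α = atan 0.35 = 19.29°;  2α = 38.58°
edge 3: e_3 = (-1.97, -0.93);  n_3 = (-0.4269, +0.9043)
edge 5: e_5 = (+0.70, -3.42);  n_5 = (-0.9797, -0.2005)
∠(n_3, n_5) = 76.30°
δ = |180° − 76.30°| = 103.70°
103.70° > 2α = 38.58°  →  invalid

δ = 103.70°, invalid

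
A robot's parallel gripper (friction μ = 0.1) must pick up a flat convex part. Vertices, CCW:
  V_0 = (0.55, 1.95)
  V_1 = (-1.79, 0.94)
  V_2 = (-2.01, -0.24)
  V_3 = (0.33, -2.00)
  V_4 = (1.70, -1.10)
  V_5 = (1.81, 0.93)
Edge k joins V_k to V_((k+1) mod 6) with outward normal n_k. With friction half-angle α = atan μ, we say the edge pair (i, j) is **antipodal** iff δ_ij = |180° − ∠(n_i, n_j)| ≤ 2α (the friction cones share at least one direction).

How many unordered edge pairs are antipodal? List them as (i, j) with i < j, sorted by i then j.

count = 3; pairs: (0,3), (1,4), (2,5)

α = atan 0.1 = 5.71°;  2α = 11.42°
n_0 = (-0.3963, +0.9181)
n_1 = (-0.9831, +0.1833)
n_2 = (-0.6011, -0.7992)
n_3 = (+0.5491, -0.8358)
n_4 = (+0.9985, -0.0541)
n_5 = (+0.6292, +0.7772)
  (0,1): δ = 123.91°  ·
  (0,2): δ = 60.29°  ·
  (0,3): δ = 9.96°  ✓
  (0,4): δ = 63.55°  ·
  (0,5): δ = 117.66°  ·
  (1,2): δ = 116.39°  ·
  (1,3): δ = 46.14°  ·
  (1,4): δ = 7.46°  ✓
  (1,5): δ = 61.57°  ·
  (2,3): δ = 109.75°  ·
  (2,4): δ = 56.15°  ·
  (2,5): δ = 2.04°  ✓
  (3,4): δ = 126.40°  ·
  (3,5): δ = 72.29°  ·
  (4,5): δ = 125.89°  ·
antipodal pairs: 3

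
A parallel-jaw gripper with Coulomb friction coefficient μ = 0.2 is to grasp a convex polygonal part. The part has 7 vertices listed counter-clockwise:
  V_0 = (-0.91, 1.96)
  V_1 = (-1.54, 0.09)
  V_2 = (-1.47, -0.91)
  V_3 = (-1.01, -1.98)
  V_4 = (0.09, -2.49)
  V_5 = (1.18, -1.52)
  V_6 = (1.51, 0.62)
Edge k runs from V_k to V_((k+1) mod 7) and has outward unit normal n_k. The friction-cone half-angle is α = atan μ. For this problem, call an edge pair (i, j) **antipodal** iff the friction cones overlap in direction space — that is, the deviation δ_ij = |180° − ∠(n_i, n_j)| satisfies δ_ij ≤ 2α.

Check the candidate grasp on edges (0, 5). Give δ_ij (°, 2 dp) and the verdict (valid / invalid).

α = atan 0.2 = 11.31°;  2α = 22.62°
edge 0: e_0 = (-0.63, -1.87);  n_0 = (-0.9477, +0.3193)
edge 5: e_5 = (+0.33, +2.14);  n_5 = (+0.9883, -0.1524)
∠(n_0, n_5) = 170.15°
δ = |180° − 170.15°| = 9.85°
9.85° ≤ 2α = 22.62°  →  valid

δ = 9.85°, valid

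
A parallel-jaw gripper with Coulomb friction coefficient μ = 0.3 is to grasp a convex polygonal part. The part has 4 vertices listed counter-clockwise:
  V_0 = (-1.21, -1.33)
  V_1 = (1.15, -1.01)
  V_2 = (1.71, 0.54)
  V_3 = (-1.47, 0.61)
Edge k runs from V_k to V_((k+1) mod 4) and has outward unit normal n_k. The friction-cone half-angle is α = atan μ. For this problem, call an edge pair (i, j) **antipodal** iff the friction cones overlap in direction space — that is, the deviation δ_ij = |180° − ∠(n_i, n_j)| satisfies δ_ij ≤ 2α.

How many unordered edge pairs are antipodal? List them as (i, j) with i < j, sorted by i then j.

count = 2; pairs: (0,2), (1,3)

α = atan 0.3 = 16.70°;  2α = 33.40°
n_0 = (+0.1344, -0.9909)
n_1 = (+0.9405, -0.3398)
n_2 = (+0.0220, +0.9998)
n_3 = (-0.9911, -0.1328)
  (0,1): δ = 117.59°  ·
  (0,2): δ = 8.98°  ✓
  (0,3): δ = 89.91°  ·
  (1,2): δ = 71.40°  ·
  (1,3): δ = 27.50°  ✓
  (2,3): δ = 81.11°  ·
antipodal pairs: 2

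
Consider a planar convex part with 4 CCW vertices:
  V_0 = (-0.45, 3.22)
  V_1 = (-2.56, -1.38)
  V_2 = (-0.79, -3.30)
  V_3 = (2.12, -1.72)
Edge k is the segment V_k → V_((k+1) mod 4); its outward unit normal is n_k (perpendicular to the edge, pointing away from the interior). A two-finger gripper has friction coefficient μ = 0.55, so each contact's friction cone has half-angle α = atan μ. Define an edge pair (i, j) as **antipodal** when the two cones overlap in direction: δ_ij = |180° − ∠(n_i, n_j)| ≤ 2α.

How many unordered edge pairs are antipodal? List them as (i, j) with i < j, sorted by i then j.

count = 3; pairs: (0,2), (0,3), (1,3)

α = atan 0.55 = 28.81°;  2α = 57.62°
n_0 = (-0.9089, +0.4169)
n_1 = (-0.7352, -0.6778)
n_2 = (+0.4772, -0.8788)
n_3 = (+0.8871, +0.4615)
  (0,1): δ = 112.69°  ·
  (0,2): δ = 36.86°  ✓
  (0,3): δ = 52.13°  ✓
  (1,2): δ = 104.17°  ·
  (1,3): δ = 15.19°  ✓
  (2,3): δ = 91.01°  ·
antipodal pairs: 3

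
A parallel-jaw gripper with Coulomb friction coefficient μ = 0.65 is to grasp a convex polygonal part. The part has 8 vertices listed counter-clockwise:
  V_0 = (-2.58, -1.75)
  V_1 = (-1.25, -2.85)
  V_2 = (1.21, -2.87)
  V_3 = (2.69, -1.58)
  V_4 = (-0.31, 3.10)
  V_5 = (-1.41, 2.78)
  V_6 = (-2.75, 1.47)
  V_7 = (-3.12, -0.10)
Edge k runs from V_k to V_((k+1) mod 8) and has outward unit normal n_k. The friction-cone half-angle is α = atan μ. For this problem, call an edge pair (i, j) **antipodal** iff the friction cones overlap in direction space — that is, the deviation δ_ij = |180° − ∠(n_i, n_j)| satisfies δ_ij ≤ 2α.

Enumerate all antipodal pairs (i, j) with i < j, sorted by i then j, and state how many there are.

α = atan 0.65 = 33.02°;  2α = 66.05°
n_0 = (-0.6373, -0.7706)
n_1 = (-0.0081, -1.0000)
n_2 = (+0.6571, -0.7538)
n_3 = (+0.8419, +0.5397)
n_4 = (-0.2793, +0.9602)
n_5 = (-0.6991, +0.7151)
n_6 = (-0.9733, +0.2294)
n_7 = (-0.9504, -0.3110)
  (0,1): δ = 140.87°  ·
  (0,2): δ = 99.33°  ·
  (0,3): δ = 17.75°  ✓
  (0,4): δ = 55.81°  ✓
  (0,5): δ = 83.94°  ·
  (0,6): δ = 116.33°  ·
  (0,7): δ = 147.71°  ·
  (1,2): δ = 138.46°  ·
  (1,3): δ = 56.87°  ✓
  (1,4): δ = 16.69°  ✓
  (1,5): δ = 44.82°  ✓
  (1,6): δ = 77.20°  ·
  (1,7): δ = 108.59°  ·
  (2,3): δ = 98.42°  ·
  (2,4): δ = 24.86°  ✓
  (2,5): δ = 3.28°  ✓
  (2,6): δ = 35.66°  ✓
  (2,7): δ = 67.05°  ·
  (3,4): δ = 106.44°  ·
  (3,5): δ = 78.31°  ·
  (3,6): δ = 45.92°  ✓
  (3,7): δ = 14.54°  ✓
  (4,5): δ = 151.87°  ·
  (4,6): δ = 119.48°  ·
  (4,7): δ = 88.10°  ·
  (5,6): δ = 147.61°  ·
  (5,7): δ = 116.23°  ·
  (6,7): δ = 148.62°  ·
antipodal pairs: 10

count = 10; pairs: (0,3), (0,4), (1,3), (1,4), (1,5), (2,4), (2,5), (2,6), (3,6), (3,7)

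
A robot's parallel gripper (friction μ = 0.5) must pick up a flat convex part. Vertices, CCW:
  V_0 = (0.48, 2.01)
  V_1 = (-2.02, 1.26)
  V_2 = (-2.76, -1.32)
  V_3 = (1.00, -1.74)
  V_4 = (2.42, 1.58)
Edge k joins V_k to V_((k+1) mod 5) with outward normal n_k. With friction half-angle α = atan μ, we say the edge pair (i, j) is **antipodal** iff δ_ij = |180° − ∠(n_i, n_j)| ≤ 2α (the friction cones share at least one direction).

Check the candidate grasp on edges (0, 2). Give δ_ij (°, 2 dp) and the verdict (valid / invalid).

δ = 23.07°, valid

α = atan 0.5 = 26.57°;  2α = 53.13°
edge 0: e_0 = (-2.50, -0.75);  n_0 = (-0.2873, +0.9578)
edge 2: e_2 = (+3.76, -0.42);  n_2 = (-0.1110, -0.9938)
∠(n_0, n_2) = 156.93°
δ = |180° − 156.93°| = 23.07°
23.07° ≤ 2α = 53.13°  →  valid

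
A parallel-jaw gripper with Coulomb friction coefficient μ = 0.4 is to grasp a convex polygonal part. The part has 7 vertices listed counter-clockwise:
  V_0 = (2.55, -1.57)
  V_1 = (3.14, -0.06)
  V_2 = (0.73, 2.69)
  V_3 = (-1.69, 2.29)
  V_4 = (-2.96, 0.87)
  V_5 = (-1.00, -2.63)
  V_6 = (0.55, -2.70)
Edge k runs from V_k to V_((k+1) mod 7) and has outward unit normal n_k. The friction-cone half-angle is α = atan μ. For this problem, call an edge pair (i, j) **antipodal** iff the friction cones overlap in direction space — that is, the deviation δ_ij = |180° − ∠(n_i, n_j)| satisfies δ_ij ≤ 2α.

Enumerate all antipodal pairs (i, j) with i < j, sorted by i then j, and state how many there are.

α = atan 0.4 = 21.80°;  2α = 43.60°
n_0 = (+0.9314, -0.3639)
n_1 = (+0.7521, +0.6591)
n_2 = (-0.1631, +0.9866)
n_3 = (-0.7454, +0.6666)
n_4 = (-0.8725, -0.4886)
n_5 = (-0.0451, -0.9990)
n_6 = (+0.4919, -0.8706)
  (0,1): δ = 117.43°  ·
  (0,2): δ = 59.27°  ·
  (0,3): δ = 20.47°  ✓
  (0,4): δ = 50.59°  ·
  (0,5): δ = 108.76°  ·
  (0,6): δ = 140.81°  ·
  (1,2): δ = 121.84°  ·
  (1,3): δ = 83.04°  ·
  (1,4): δ = 11.98°  ✓
  (1,5): δ = 46.18°  ·
  (1,6): δ = 78.24°  ·
  (2,3): δ = 141.19°  ·
  (2,4): δ = 70.14°  ·
  (2,5): δ = 11.97°  ✓
  (2,6): δ = 20.08°  ✓
  (3,4): δ = 108.94°  ·
  (3,5): δ = 50.78°  ·
  (3,6): δ = 18.73°  ✓
  (4,5): δ = 121.83°  ·
  (4,6): δ = 89.78°  ·
  (5,6): δ = 147.95°  ·
antipodal pairs: 5

count = 5; pairs: (0,3), (1,4), (2,5), (2,6), (3,6)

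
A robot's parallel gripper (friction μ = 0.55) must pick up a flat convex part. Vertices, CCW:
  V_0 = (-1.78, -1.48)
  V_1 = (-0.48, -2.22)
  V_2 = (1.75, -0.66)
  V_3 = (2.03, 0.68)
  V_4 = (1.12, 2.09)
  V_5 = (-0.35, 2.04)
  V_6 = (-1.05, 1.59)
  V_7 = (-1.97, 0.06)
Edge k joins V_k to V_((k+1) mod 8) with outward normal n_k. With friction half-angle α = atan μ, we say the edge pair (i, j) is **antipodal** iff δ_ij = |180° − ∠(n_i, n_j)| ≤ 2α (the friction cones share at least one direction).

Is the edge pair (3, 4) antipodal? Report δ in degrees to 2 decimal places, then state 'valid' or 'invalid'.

α = atan 0.55 = 28.81°;  2α = 57.62°
edge 3: e_3 = (-0.91, +1.41);  n_3 = (+0.8402, +0.5423)
edge 4: e_4 = (-1.47, -0.05);  n_4 = (-0.0340, +0.9994)
∠(n_3, n_4) = 59.11°
δ = |180° − 59.11°| = 120.89°
120.89° > 2α = 57.62°  →  invalid

δ = 120.89°, invalid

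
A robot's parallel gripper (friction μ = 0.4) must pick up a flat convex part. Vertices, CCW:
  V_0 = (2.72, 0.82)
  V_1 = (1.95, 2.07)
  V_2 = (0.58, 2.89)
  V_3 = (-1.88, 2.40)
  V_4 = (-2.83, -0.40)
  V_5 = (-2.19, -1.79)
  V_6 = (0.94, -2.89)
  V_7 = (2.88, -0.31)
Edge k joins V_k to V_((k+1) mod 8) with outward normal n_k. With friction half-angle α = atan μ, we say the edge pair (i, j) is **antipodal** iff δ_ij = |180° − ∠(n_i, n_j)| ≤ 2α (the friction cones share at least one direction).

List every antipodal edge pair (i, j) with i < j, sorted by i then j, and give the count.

α = atan 0.4 = 21.80°;  2α = 43.60°
n_0 = (+0.8514, +0.5245)
n_1 = (+0.5136, +0.8580)
n_2 = (-0.1953, +0.9807)
n_3 = (-0.9470, +0.3213)
n_4 = (-0.9083, -0.4182)
n_5 = (-0.3316, -0.9434)
n_6 = (+0.7993, -0.6010)
n_7 = (+0.9901, +0.1402)
  (0,1): δ = 152.54°  ·
  (0,2): δ = 110.37°  ·
  (0,3): δ = 50.37°  ·
  (0,4): δ = 6.91°  ✓
  (0,5): δ = 39.00°  ✓
  (0,6): δ = 111.43°  ·
  (0,7): δ = 156.43°  ·
  (1,2): δ = 137.83°  ·
  (1,3): δ = 77.84°  ·
  (1,4): δ = 34.37°  ✓
  (1,5): δ = 11.54°  ✓
  (1,6): δ = 83.96°  ·
  (1,7): δ = 128.96°  ·
  (2,3): δ = 120.01°  ·
  (2,4): δ = 76.54°  ·
  (2,5): δ = 30.63°  ✓
  (2,6): δ = 41.79°  ✓
  (2,7): δ = 86.79°  ·
  (3,4): δ = 136.54°  ·
  (3,5): δ = 90.62°  ·
  (3,6): δ = 18.20°  ✓
  (3,7): δ = 26.80°  ✓
  (4,5): δ = 134.09°  ·
  (4,6): δ = 61.66°  ·
  (4,7): δ = 16.66°  ✓
  (5,6): δ = 107.58°  ·
  (5,7): δ = 62.58°  ·
  (6,7): δ = 135.00°  ·
antipodal pairs: 9

count = 9; pairs: (0,4), (0,5), (1,4), (1,5), (2,5), (2,6), (3,6), (3,7), (4,7)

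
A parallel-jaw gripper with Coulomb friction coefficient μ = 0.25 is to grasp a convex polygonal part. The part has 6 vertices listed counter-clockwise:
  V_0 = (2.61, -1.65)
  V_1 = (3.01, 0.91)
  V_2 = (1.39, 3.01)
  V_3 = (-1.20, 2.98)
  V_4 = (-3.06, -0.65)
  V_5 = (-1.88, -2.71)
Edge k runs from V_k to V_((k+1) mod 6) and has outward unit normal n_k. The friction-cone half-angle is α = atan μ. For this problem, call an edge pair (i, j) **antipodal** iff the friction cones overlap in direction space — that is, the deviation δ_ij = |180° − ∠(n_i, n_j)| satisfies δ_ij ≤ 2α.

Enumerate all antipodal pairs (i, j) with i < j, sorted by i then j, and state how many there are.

count = 3; pairs: (0,3), (1,4), (2,5)

α = atan 0.25 = 14.04°;  2α = 28.07°
n_0 = (+0.9880, -0.1544)
n_1 = (+0.7918, +0.6108)
n_2 = (-0.0116, +0.9999)
n_3 = (-0.8900, +0.4560)
n_4 = (-0.8677, -0.4970)
n_5 = (+0.2298, -0.9732)
  (0,1): δ = 133.47°  ·
  (0,2): δ = 80.46°  ·
  (0,3): δ = 18.25°  ✓
  (0,4): δ = 38.69°  ·
  (0,5): δ = 112.16°  ·
  (1,2): δ = 126.98°  ·
  (1,3): δ = 64.78°  ·
  (1,4): δ = 7.84°  ✓
  (1,5): δ = 65.64°  ·
  (2,3): δ = 117.79°  ·
  (2,4): δ = 60.86°  ·
  (2,5): δ = 12.62°  ✓
  (3,4): δ = 123.06°  ·
  (3,5): δ = 49.59°  ·
  (4,5): δ = 106.52°  ·
antipodal pairs: 3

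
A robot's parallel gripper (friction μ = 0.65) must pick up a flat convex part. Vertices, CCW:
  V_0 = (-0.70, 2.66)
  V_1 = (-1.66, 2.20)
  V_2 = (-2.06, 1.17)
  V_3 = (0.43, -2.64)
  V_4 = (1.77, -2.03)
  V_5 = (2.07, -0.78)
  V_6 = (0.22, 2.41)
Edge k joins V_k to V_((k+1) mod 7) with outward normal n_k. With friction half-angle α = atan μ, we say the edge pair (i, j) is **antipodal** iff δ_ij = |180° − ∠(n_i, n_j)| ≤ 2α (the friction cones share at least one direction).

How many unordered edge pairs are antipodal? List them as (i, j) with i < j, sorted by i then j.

α = atan 0.65 = 33.02°;  2α = 66.05°
n_0 = (-0.4321, +0.9018)
n_1 = (-0.9322, +0.3620)
n_2 = (-0.8371, -0.5471)
n_3 = (+0.4143, -0.9101)
n_4 = (+0.9724, -0.2334)
n_5 = (+0.8651, +0.5017)
n_6 = (+0.2622, +0.9650)
  (0,1): δ = 136.83°  ·
  (0,2): δ = 82.44°  ·
  (0,3): δ = 1.13°  ✓
  (0,4): δ = 50.90°  ✓
  (0,5): δ = 94.51°  ·
  (0,6): δ = 139.20°  ·
  (1,2): δ = 125.61°  ·
  (1,3): δ = 44.30°  ✓
  (1,4): δ = 7.73°  ✓
  (1,5): δ = 51.33°  ✓
  (1,6): δ = 96.02°  ·
  (2,3): δ = 98.69°  ·
  (2,4): δ = 46.66°  ✓
  (2,5): δ = 3.06°  ✓
  (2,6): δ = 41.63°  ✓
  (3,4): δ = 127.97°  ·
  (3,5): δ = 84.37°  ·
  (3,6): δ = 39.68°  ✓
  (4,5): δ = 136.39°  ·
  (4,6): δ = 91.71°  ·
  (5,6): δ = 135.31°  ·
antipodal pairs: 9

count = 9; pairs: (0,3), (0,4), (1,3), (1,4), (1,5), (2,4), (2,5), (2,6), (3,6)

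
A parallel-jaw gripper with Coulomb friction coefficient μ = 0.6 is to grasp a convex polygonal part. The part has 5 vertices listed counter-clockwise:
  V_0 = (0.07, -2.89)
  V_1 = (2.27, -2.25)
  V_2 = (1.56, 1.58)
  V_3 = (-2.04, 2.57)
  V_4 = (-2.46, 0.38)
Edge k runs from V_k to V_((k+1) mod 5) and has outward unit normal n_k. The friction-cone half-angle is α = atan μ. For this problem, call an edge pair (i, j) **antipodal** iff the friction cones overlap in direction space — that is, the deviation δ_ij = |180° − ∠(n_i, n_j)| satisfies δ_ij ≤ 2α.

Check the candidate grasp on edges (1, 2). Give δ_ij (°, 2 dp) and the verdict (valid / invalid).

δ = 115.88°, invalid

α = atan 0.6 = 30.96°;  2α = 61.93°
edge 1: e_1 = (-0.71, +3.83);  n_1 = (+0.9832, +0.1823)
edge 2: e_2 = (-3.60, +0.99);  n_2 = (+0.2652, +0.9642)
∠(n_1, n_2) = 64.12°
δ = |180° − 64.12°| = 115.88°
115.88° > 2α = 61.93°  →  invalid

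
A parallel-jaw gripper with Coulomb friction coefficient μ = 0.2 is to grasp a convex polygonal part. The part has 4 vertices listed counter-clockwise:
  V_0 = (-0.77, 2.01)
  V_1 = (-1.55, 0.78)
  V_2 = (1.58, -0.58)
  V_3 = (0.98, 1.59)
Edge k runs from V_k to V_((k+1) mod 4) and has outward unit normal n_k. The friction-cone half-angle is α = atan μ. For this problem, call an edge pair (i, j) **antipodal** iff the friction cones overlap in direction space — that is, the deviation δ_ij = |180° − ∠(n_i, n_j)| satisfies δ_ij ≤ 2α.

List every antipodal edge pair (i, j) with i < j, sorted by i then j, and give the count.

count = 1; pairs: (1,3)

α = atan 0.2 = 11.31°;  2α = 22.62°
n_0 = (-0.8445, +0.5355)
n_1 = (-0.3985, -0.9172)
n_2 = (+0.9638, +0.2665)
n_3 = (+0.2334, +0.9724)
  (0,1): δ = 81.10°  ·
  (0,2): δ = 47.84°  ·
  (0,3): δ = 108.88°  ·
  (1,2): δ = 51.06°  ·
  (1,3): δ = 9.99°  ✓
  (2,3): δ = 118.95°  ·
antipodal pairs: 1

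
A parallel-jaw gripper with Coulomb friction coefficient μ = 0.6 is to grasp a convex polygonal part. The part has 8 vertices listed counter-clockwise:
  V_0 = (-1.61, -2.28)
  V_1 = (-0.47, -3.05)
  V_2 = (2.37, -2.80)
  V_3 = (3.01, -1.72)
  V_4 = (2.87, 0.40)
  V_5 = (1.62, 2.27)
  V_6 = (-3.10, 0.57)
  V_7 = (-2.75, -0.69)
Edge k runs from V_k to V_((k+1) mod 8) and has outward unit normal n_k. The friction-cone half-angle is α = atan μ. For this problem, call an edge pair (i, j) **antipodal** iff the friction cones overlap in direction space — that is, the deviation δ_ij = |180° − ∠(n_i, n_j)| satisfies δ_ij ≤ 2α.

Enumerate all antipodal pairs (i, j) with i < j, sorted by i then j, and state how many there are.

α = atan 0.6 = 30.96°;  2α = 61.93°
n_0 = (-0.5597, -0.8287)
n_1 = (+0.0877, -0.9961)
n_2 = (+0.8603, -0.5098)
n_3 = (+0.9978, +0.0659)
n_4 = (+0.8314, +0.5557)
n_5 = (-0.3389, +0.9408)
n_6 = (-0.9635, -0.2676)
n_7 = (-0.8127, -0.5827)
  (0,1): δ = 140.93°  ·
  (0,2): δ = 86.61°  ·
  (0,3): δ = 52.19°  ✓
  (0,4): δ = 22.20°  ✓
  (0,5): δ = 53.84°  ✓
  (0,6): δ = 139.56°  ·
  (0,7): δ = 159.68°  ·
  (1,2): δ = 125.68°  ·
  (1,3): δ = 91.25°  ·
  (1,4): δ = 61.27°  ✓
  (1,5): δ = 14.78°  ✓
  (1,6): δ = 100.49°  ·
  (1,7): δ = 120.61°  ·
  (2,3): δ = 145.57°  ·
  (2,4): δ = 115.59°  ·
  (2,5): δ = 39.54°  ✓
  (2,6): δ = 46.17°  ✓
  (2,7): δ = 66.29°  ·
  (3,4): δ = 150.02°  ·
  (3,5): δ = 73.97°  ·
  (3,6): δ = 11.75°  ✓
  (3,7): δ = 31.86°  ✓
  (4,5): δ = 103.95°  ·
  (4,6): δ = 18.24°  ✓
  (4,7): δ = 1.88°  ✓
  (5,6): δ = 94.28°  ·
  (5,7): δ = 74.17°  ·
  (6,7): δ = 159.88°  ·
antipodal pairs: 11

count = 11; pairs: (0,3), (0,4), (0,5), (1,4), (1,5), (2,5), (2,6), (3,6), (3,7), (4,6), (4,7)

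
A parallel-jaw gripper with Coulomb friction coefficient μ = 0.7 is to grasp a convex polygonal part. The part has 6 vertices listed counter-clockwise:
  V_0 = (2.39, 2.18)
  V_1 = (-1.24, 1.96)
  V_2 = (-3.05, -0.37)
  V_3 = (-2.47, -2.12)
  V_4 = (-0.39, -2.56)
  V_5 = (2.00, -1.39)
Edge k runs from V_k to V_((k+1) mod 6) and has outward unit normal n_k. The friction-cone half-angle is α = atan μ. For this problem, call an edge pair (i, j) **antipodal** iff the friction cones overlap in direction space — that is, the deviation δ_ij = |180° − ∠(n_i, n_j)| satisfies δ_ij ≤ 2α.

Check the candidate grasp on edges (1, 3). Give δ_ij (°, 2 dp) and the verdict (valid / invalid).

α = atan 0.7 = 34.99°;  2α = 69.98°
edge 1: e_1 = (-1.81, -2.33);  n_1 = (-0.7897, +0.6135)
edge 3: e_3 = (+2.08, -0.44);  n_3 = (-0.2070, -0.9783)
∠(n_1, n_3) = 115.90°
δ = |180° − 115.90°| = 64.10°
64.10° ≤ 2α = 69.98°  →  valid

δ = 64.10°, valid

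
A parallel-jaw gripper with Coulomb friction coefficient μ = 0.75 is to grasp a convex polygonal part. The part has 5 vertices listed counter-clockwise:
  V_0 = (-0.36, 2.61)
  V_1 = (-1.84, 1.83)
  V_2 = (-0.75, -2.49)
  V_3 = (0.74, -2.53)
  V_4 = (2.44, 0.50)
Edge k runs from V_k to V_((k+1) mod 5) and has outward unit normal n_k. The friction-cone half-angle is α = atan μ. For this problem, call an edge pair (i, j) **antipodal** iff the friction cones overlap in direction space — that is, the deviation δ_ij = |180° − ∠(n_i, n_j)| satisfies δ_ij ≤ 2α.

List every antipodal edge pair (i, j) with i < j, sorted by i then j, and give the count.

α = atan 0.75 = 36.87°;  2α = 73.74°
n_0 = (-0.4662, +0.8847)
n_1 = (-0.9696, -0.2446)
n_2 = (-0.0268, -0.9996)
n_3 = (+0.8721, -0.4893)
n_4 = (+0.6018, +0.7986)
  (0,1): δ = 103.63°  ·
  (0,2): δ = 29.33°  ✓
  (0,3): δ = 32.91°  ✓
  (0,4): δ = 115.21°  ·
  (1,2): δ = 105.70°  ·
  (1,3): δ = 43.46°  ✓
  (1,4): δ = 38.84°  ✓
  (2,3): δ = 117.76°  ·
  (2,4): δ = 35.46°  ✓
  (3,4): δ = 97.71°  ·
antipodal pairs: 5

count = 5; pairs: (0,2), (0,3), (1,3), (1,4), (2,4)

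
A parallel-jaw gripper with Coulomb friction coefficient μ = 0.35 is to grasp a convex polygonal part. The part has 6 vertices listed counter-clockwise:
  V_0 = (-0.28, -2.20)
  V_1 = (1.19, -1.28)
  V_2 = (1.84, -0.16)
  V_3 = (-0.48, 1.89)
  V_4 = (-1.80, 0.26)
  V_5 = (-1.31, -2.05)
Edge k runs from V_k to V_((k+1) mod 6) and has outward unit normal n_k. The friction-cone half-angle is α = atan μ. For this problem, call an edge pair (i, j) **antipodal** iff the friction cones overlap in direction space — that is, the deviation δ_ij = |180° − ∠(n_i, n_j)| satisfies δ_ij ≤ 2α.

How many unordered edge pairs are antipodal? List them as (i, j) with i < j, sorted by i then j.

α = atan 0.35 = 19.29°;  2α = 38.58°
n_0 = (+0.5305, -0.8477)
n_1 = (+0.8649, -0.5019)
n_2 = (+0.6622, +0.7494)
n_3 = (-0.7771, +0.6293)
n_4 = (-0.9782, -0.2075)
n_5 = (-0.1441, -0.9896)
  (0,1): δ = 152.17°  ·
  (0,2): δ = 73.50°  ·
  (0,3): δ = 18.96°  ✓
  (0,4): δ = 69.94°  ·
  (0,5): δ = 139.67°  ·
  (1,2): δ = 101.34°  ·
  (1,3): δ = 8.87°  ✓
  (1,4): δ = 42.11°  ·
  (1,5): δ = 111.84°  ·
  (2,3): δ = 87.54°  ·
  (2,4): δ = 36.56°  ✓
  (2,5): δ = 33.18°  ✓
  (3,4): δ = 129.02°  ·
  (3,5): δ = 59.28°  ·
  (4,5): δ = 110.26°  ·
antipodal pairs: 4

count = 4; pairs: (0,3), (1,3), (2,4), (2,5)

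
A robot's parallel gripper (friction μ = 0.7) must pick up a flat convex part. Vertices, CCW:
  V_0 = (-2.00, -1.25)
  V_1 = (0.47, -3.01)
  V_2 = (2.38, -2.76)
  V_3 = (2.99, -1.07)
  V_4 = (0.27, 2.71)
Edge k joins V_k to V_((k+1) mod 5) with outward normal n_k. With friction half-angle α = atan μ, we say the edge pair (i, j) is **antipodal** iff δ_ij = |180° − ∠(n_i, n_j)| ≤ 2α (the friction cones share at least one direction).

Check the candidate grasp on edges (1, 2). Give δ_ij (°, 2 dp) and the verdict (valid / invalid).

α = atan 0.7 = 34.99°;  2α = 69.98°
edge 1: e_1 = (+1.91, +0.25);  n_1 = (+0.1298, -0.9915)
edge 2: e_2 = (+0.61, +1.69);  n_2 = (+0.9406, -0.3395)
∠(n_1, n_2) = 62.70°
δ = |180° − 62.70°| = 117.30°
117.30° > 2α = 69.98°  →  invalid

δ = 117.30°, invalid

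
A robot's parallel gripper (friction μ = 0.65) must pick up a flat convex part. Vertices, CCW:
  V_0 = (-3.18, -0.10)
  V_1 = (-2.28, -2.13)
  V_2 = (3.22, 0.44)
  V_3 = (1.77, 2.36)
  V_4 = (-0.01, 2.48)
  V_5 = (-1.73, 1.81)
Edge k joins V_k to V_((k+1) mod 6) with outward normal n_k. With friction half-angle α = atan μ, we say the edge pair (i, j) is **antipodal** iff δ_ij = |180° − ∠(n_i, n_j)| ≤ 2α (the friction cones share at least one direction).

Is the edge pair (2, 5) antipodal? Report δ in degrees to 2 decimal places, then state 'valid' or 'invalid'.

δ = 74.26°, invalid

α = atan 0.65 = 33.02°;  2α = 66.05°
edge 2: e_2 = (-1.45, +1.92);  n_2 = (+0.7980, +0.6027)
edge 5: e_5 = (-1.45, -1.91);  n_5 = (-0.7965, +0.6047)
∠(n_2, n_5) = 105.74°
δ = |180° − 105.74°| = 74.26°
74.26° > 2α = 66.05°  →  invalid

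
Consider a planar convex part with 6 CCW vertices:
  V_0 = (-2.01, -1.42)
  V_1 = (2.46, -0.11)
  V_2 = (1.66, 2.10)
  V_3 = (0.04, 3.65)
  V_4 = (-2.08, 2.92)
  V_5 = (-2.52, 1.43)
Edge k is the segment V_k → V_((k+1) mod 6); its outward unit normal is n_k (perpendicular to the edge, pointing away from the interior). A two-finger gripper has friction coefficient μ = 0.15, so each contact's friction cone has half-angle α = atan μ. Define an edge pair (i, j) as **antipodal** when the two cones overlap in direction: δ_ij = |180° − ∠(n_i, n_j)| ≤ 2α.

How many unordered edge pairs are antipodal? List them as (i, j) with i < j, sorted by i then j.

α = atan 0.15 = 8.53°;  2α = 17.06°
n_0 = (+0.2812, -0.9596)
n_1 = (+0.9403, +0.3404)
n_2 = (+0.6913, +0.7225)
n_3 = (-0.3256, +0.9455)
n_4 = (-0.9591, +0.2832)
n_5 = (-0.9844, -0.1761)
  (0,1): δ = 86.43°  ·
  (0,2): δ = 60.07°  ·
  (0,3): δ = 2.67°  ✓
  (0,4): δ = 57.21°  ·
  (0,5): δ = 83.81°  ·
  (1,2): δ = 153.63°  ·
  (1,3): δ = 90.90°  ·
  (1,4): δ = 36.35°  ·
  (1,5): δ = 9.75°  ✓
  (2,3): δ = 117.26°  ·
  (2,4): δ = 62.72°  ·
  (2,5): δ = 36.12°  ·
  (3,4): δ = 125.45°  ·
  (3,5): δ = 98.86°  ·
  (4,5): δ = 153.40°  ·
antipodal pairs: 2

count = 2; pairs: (0,3), (1,5)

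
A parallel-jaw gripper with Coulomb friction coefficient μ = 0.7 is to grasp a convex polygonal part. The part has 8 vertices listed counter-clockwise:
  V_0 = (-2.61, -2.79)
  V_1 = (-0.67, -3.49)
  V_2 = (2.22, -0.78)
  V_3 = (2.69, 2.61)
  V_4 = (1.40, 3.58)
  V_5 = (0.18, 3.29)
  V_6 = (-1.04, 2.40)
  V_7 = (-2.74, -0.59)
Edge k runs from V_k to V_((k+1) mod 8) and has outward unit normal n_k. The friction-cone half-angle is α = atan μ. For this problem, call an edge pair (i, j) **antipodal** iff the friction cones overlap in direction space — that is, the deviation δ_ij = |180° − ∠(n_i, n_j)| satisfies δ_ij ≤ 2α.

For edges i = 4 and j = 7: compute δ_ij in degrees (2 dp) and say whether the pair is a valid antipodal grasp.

δ = 99.99°, invalid

α = atan 0.7 = 34.99°;  2α = 69.98°
edge 4: e_4 = (-1.22, -0.29);  n_4 = (-0.2313, +0.9729)
edge 7: e_7 = (+0.13, -2.20);  n_7 = (-0.9983, -0.0590)
∠(n_4, n_7) = 80.01°
δ = |180° − 80.01°| = 99.99°
99.99° > 2α = 69.98°  →  invalid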